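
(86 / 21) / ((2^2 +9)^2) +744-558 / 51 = 44229100 / 60333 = 733.08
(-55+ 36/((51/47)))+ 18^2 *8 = 43693/17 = 2570.18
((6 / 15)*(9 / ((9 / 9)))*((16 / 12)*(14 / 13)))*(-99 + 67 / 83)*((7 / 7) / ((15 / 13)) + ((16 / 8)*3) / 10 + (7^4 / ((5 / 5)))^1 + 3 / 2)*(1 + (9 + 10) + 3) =-28064784.68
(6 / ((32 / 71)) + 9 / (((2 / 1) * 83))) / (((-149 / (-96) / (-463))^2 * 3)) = 730610710848 / 1842683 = 396492.89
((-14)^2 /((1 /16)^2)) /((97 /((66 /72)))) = 137984 /291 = 474.17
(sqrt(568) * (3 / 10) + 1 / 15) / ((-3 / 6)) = -6 * sqrt(142) / 5 - 2 / 15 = -14.43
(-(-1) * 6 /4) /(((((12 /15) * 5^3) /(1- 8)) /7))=-147 /200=-0.74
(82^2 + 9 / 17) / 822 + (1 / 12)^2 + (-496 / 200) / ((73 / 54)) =3888496177 / 612061200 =6.35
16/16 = 1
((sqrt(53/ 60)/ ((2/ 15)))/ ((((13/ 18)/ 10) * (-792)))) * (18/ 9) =-5 * sqrt(795)/ 572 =-0.25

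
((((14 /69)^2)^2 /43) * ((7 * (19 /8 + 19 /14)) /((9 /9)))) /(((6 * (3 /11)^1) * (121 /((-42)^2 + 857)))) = 119567399 /8772175827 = 0.01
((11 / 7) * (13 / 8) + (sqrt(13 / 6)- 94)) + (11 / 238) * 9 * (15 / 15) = -86661 / 952 + sqrt(78) / 6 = -89.56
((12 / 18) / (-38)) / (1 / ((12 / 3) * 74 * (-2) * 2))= 1184 / 57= 20.77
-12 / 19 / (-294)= 2 / 931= 0.00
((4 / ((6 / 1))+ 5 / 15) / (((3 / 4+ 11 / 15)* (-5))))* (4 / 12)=-4 / 89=-0.04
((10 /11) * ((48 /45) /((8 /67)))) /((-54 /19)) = -2546 /891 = -2.86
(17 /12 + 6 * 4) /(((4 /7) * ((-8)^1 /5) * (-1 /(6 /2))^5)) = 864675 /128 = 6755.27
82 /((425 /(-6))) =-492 /425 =-1.16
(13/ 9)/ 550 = 13/ 4950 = 0.00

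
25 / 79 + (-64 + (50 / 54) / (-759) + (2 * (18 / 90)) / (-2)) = -517130237 / 8094735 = -63.88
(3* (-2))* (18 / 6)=-18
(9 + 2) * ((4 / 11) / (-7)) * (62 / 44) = -62 / 77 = -0.81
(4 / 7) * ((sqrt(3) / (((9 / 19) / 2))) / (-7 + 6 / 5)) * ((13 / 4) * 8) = -19760 * sqrt(3) / 1827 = -18.73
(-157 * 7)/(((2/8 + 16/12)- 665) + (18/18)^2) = 13188/7949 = 1.66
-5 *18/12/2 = -3.75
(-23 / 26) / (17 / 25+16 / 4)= -575 / 3042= -0.19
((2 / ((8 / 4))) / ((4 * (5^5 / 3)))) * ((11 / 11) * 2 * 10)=3 / 625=0.00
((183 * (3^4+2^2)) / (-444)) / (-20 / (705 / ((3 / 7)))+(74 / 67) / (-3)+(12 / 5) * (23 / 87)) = -49717435425 / 360693464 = -137.84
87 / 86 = 1.01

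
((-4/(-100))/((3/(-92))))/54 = -46/2025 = -0.02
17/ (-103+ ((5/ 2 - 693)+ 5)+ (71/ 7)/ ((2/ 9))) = -119/ 5200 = -0.02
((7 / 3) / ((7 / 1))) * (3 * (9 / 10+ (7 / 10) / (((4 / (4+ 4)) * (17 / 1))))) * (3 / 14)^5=40581 / 91430080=0.00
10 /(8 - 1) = 10 /7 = 1.43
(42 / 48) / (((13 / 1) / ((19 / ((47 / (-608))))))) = -10108 / 611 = -16.54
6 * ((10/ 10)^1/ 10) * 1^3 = 0.60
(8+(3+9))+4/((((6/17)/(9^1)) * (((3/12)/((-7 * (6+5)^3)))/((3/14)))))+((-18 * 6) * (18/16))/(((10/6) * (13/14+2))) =-166988263/205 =-814576.89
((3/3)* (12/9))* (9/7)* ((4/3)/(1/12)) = 192/7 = 27.43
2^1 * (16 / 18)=16 / 9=1.78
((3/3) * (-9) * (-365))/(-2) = -3285/2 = -1642.50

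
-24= -24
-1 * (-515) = 515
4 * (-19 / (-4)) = 19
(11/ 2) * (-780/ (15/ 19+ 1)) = -2397.35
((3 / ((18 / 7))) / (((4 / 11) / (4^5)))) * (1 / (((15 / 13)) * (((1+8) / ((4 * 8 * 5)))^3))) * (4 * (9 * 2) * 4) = 3358798643200 / 729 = 4607405546.23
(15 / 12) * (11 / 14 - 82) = -5685 / 56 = -101.52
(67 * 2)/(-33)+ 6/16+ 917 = 241115/264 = 913.31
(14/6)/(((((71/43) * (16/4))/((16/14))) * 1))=86/213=0.40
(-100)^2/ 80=125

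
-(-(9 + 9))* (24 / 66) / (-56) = -9 / 77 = -0.12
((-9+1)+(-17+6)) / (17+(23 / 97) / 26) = -47918 / 42897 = -1.12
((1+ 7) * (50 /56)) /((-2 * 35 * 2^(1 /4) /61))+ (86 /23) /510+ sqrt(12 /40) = -305 * 2^(3 /4) /98+ 43 /5865+ sqrt(30) /10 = -4.68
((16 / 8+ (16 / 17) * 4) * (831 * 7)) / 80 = 285033 / 680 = 419.17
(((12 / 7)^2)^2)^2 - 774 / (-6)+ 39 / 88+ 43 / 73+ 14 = 218.62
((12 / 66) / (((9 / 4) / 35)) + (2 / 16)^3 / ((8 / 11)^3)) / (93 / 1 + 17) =73532089 / 2854748160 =0.03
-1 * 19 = -19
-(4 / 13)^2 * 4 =-64 / 169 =-0.38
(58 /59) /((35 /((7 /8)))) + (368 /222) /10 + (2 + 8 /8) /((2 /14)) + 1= 2906491 /130980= 22.19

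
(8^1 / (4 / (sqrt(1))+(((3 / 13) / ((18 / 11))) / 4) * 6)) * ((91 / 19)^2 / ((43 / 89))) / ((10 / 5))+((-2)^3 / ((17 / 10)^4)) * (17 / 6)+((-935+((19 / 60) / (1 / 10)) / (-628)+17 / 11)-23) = -210927370015061923 / 230753799682296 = -914.08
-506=-506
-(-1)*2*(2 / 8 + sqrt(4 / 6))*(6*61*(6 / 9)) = 520.45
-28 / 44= -7 / 11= -0.64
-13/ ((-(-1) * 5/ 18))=-234/ 5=-46.80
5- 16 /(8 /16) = -27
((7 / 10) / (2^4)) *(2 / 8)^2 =7 / 2560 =0.00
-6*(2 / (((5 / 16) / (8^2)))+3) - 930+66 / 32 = -272283 / 80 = -3403.54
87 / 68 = 1.28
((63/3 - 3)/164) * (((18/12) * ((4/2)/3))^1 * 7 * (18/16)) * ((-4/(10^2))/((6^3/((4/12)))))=-7/131200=-0.00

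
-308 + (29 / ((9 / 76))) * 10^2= 217628 / 9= 24180.89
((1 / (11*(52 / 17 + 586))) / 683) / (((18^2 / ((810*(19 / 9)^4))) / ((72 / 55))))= 4430914 / 301655462229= 0.00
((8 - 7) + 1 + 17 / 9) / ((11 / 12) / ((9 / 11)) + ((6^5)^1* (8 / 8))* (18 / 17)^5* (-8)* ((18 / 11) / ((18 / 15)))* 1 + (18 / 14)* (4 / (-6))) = -45918175380 / 1332971323205987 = -0.00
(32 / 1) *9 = 288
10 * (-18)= -180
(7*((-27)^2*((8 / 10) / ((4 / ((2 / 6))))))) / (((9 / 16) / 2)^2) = 4300.80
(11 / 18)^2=121 / 324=0.37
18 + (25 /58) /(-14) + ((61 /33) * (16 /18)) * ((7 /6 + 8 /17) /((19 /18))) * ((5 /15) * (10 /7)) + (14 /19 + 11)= 2408517305 /77895972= 30.92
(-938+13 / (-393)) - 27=-379258 / 393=-965.03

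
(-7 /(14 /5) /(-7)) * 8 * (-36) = -102.86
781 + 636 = 1417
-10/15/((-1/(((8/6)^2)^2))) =512/243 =2.11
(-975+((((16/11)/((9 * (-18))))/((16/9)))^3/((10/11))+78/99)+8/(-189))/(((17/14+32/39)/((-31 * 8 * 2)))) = 38788980521642/163333665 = 237483.07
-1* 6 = -6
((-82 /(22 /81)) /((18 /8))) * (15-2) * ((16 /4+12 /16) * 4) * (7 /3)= -850668 /11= -77333.45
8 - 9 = -1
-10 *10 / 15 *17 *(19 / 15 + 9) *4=-4654.22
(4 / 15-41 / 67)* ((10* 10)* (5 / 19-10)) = 1283900 / 3819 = 336.19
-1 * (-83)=83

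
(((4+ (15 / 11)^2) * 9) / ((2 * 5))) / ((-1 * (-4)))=6381 / 4840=1.32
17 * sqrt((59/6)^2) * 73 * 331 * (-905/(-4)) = 21933117545/24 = 913879897.71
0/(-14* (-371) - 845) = 0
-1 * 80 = -80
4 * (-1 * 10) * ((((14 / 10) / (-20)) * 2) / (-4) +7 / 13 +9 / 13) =-3291 / 65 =-50.63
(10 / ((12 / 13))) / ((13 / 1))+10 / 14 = 65 / 42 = 1.55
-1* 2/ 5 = -0.40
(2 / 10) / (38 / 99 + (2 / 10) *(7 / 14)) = 198 / 479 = 0.41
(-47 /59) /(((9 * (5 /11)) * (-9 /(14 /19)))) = 7238 /454005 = 0.02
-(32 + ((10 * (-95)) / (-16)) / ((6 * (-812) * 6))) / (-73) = 7482917 / 17071488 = 0.44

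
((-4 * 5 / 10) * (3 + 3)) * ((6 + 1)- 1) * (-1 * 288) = 20736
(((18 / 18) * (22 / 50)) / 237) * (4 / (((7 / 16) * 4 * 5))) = 176 / 207375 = 0.00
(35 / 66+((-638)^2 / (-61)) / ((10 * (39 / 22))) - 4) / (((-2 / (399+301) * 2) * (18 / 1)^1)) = 3479442155 / 942084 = 3693.35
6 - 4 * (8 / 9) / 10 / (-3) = 826 / 135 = 6.12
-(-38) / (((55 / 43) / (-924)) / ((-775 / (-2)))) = -10637340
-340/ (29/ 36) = -12240/ 29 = -422.07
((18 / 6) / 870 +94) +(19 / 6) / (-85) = 138976 / 1479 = 93.97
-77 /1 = -77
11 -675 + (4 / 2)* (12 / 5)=-3296 / 5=-659.20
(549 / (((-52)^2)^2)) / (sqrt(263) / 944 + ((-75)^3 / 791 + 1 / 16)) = -10202479438687011 / 72460807361884527711008 - 20266433271 *sqrt(263) / 72460807361884527711008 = -0.00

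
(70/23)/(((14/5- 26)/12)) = -1050/667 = -1.57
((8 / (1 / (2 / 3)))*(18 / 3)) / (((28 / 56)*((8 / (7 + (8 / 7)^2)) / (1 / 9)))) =3256 / 441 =7.38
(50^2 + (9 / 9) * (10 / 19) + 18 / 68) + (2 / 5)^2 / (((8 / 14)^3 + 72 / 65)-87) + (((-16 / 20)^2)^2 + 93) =2001396150130309 / 771489133750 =2594.20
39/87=13/29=0.45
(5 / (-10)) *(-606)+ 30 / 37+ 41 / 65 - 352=-114378 / 2405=-47.56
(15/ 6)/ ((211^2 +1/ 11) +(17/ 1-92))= 55/ 977814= 0.00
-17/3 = -5.67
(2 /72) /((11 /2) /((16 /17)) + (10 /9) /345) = 552 /116191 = 0.00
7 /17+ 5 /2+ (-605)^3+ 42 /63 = -22587402385 /102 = -221445121.42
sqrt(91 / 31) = sqrt(2821) / 31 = 1.71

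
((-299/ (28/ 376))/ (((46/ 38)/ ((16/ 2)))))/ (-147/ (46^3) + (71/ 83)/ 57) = -85534483442304/ 43507793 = -1965957.76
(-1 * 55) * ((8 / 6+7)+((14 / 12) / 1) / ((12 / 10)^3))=-642125 / 1296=-495.47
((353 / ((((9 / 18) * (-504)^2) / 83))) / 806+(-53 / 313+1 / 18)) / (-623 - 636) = 3636283589 / 40340027198016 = 0.00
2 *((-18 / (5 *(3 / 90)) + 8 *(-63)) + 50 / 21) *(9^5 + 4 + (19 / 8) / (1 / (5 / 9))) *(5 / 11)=-136082411555 / 4158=-32727852.71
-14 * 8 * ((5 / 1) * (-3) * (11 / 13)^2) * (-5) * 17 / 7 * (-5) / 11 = 1122000 / 169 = 6639.05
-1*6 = -6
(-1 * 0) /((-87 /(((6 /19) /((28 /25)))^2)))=0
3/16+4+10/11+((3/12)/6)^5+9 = 1234704395/87588864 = 14.10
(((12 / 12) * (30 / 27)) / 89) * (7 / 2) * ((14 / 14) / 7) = 5 / 801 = 0.01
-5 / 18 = -0.28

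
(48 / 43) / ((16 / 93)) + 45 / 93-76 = -92014 / 1333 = -69.03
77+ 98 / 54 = 2128 / 27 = 78.81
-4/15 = -0.27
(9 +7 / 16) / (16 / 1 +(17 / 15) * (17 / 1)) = 2265 / 8464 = 0.27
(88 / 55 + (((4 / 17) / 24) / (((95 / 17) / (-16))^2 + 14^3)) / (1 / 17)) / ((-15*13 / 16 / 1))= -77963069824 / 593836778925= -0.13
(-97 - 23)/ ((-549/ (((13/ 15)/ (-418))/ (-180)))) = 13/ 5163345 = 0.00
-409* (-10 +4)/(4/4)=2454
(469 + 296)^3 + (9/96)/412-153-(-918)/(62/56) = 182975882125917/408704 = 447697801.16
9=9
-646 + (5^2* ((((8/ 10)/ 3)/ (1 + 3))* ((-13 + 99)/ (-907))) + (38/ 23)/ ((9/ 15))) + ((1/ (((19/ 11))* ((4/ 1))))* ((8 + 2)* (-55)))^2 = 514529203343/ 90369852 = 5693.59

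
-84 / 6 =-14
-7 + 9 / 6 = -11 / 2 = -5.50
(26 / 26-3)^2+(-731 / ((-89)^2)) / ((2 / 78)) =3175 / 7921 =0.40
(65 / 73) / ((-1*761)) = -65 / 55553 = -0.00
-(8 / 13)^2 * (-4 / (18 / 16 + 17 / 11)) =22528 / 39715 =0.57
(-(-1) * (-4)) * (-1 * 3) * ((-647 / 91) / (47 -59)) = 647 / 91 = 7.11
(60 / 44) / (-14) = -15 / 154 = -0.10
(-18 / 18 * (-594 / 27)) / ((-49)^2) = 22 / 2401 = 0.01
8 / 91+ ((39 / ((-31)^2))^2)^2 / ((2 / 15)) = 13649414446021 / 155226168814262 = 0.09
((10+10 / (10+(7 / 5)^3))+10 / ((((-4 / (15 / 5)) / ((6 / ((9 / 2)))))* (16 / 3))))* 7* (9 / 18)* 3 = 794815 / 8496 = 93.55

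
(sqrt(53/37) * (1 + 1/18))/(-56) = -19 * sqrt(1961)/37296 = -0.02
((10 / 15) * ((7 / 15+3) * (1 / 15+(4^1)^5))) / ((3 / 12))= 6390176 / 675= 9466.93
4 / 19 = 0.21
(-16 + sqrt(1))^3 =-3375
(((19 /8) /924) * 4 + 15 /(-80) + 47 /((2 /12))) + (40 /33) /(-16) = 94667 /336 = 281.75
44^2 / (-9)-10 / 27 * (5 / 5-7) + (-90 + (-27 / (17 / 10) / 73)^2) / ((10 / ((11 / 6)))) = -6358753879 / 27721458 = -229.38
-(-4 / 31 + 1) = -0.87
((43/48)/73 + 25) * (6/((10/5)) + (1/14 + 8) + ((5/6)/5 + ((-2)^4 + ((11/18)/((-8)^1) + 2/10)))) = 12086232629/17660160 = 684.38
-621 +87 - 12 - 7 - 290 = -843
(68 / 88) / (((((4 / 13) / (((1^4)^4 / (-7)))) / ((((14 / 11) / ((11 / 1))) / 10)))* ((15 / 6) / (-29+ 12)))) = 3757 / 133100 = 0.03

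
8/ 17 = 0.47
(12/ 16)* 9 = 27/ 4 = 6.75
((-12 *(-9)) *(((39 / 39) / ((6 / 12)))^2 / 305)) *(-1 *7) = -3024 / 305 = -9.91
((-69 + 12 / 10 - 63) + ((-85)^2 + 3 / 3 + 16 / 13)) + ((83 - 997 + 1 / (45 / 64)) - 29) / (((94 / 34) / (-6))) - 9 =16736857 / 1833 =9130.85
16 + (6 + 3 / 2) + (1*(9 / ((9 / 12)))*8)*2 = 431 / 2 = 215.50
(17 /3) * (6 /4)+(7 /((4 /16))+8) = 89 /2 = 44.50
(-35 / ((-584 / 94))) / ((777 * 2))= 0.00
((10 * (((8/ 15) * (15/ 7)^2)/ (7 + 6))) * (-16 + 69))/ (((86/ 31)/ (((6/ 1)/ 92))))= 1478700/ 629993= 2.35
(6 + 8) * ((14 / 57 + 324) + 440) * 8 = 4878944 / 57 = 85595.51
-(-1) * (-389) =-389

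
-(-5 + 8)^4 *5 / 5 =-81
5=5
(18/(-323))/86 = -0.00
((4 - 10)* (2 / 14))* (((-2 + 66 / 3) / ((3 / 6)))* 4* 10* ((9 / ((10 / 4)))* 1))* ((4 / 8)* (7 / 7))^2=-8640 / 7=-1234.29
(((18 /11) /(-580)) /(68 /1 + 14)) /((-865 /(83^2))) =62001 /226266700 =0.00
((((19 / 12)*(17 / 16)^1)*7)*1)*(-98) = -1154.05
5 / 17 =0.29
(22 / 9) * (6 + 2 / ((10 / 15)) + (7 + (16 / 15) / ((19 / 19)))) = 41.72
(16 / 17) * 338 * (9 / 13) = 3744 / 17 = 220.24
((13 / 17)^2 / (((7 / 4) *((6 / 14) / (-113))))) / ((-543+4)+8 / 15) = 381940 / 2334253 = 0.16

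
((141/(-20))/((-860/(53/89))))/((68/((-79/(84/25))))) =-196789/116585728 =-0.00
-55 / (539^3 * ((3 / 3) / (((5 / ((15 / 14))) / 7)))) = -0.00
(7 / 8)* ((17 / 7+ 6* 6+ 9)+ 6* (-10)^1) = -11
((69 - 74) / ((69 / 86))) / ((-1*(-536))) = -215 / 18492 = -0.01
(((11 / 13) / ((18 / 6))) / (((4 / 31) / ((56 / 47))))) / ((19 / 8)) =38192 / 34827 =1.10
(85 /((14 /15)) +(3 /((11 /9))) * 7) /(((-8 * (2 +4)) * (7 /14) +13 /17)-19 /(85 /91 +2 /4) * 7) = -73969227 /79247938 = -0.93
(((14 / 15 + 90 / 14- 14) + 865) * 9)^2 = 73107507456 / 1225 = 59679597.92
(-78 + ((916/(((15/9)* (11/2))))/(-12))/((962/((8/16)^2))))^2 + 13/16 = 34070367159523/5598936200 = 6085.15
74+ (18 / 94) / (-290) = 1008611 / 13630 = 74.00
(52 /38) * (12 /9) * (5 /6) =260 /171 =1.52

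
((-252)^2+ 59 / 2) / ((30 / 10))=127067 / 6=21177.83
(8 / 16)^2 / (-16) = -0.02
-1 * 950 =-950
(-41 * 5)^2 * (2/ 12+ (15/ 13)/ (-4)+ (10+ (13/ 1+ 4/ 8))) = 153265175/ 156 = 982469.07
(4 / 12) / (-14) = -1 / 42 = -0.02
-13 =-13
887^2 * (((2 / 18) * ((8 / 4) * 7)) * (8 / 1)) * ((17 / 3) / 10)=749004088 / 135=5548178.43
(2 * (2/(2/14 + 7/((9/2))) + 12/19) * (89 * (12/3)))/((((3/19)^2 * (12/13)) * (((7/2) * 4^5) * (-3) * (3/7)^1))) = -13475579/1109376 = -12.15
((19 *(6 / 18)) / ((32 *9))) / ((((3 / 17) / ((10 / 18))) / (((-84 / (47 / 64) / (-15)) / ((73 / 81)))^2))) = 291723264 / 58858805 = 4.96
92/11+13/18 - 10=-181/198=-0.91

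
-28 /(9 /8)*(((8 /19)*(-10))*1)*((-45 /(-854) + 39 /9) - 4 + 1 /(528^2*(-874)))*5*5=5020353834625 /4964039883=1011.34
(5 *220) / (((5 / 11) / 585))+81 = 1415781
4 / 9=0.44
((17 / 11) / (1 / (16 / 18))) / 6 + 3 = 959 / 297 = 3.23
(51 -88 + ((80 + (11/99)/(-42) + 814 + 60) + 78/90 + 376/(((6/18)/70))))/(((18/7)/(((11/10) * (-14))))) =-11624625551/24300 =-478379.65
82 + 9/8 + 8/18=6017/72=83.57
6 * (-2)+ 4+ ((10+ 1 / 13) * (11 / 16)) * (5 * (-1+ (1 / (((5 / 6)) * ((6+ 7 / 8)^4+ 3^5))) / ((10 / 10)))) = -89949043141 / 2110358224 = -42.62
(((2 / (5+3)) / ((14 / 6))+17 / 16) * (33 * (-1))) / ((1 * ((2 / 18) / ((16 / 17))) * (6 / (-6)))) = 38907 / 119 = 326.95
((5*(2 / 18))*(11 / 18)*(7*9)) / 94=385 / 1692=0.23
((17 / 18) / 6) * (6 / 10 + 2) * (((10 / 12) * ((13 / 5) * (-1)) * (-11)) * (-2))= -31603 / 1620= -19.51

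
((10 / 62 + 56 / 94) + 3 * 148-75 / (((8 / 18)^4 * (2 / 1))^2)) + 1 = -4533676297883 / 381943808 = -11870.01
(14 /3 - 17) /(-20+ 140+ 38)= -37 /474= -0.08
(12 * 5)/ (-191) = -60/ 191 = -0.31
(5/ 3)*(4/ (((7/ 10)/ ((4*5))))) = 4000/ 21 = 190.48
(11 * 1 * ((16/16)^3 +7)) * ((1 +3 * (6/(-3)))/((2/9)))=-1980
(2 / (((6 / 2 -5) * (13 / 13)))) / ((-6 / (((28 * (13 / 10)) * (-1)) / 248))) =-91 / 3720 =-0.02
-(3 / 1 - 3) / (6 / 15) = 0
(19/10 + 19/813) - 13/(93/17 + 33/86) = -0.30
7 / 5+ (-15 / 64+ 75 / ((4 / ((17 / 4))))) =25873 / 320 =80.85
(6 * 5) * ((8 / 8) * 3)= 90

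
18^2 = 324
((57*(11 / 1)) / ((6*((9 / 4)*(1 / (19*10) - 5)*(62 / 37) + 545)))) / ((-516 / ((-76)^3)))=14658506080 / 86757531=168.96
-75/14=-5.36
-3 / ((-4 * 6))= 1 / 8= 0.12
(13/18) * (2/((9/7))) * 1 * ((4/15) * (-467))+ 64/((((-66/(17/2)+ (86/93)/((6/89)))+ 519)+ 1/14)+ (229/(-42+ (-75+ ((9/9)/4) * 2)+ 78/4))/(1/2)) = -139.78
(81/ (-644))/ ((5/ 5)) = -0.13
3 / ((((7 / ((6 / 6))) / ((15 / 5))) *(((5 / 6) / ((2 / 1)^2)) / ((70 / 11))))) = 432 / 11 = 39.27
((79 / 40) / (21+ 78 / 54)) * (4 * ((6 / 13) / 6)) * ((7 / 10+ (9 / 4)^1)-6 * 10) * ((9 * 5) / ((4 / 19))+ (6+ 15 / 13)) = -9318840237 / 27310400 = -341.22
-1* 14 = -14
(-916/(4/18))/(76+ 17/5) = -51.91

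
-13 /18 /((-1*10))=13 /180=0.07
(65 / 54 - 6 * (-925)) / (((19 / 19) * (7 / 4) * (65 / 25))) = 2997650 / 2457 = 1220.04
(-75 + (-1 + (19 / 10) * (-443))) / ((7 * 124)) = -1311 / 1240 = -1.06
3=3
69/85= 0.81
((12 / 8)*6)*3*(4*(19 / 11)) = 2052 / 11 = 186.55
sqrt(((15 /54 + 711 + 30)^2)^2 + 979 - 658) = sqrt(31696692348548497) /324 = 549492.74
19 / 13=1.46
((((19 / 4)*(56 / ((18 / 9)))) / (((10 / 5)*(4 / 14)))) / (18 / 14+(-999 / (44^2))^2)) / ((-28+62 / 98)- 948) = -299222684992 / 1946077001703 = -0.15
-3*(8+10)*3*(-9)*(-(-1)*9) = 13122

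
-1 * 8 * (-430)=3440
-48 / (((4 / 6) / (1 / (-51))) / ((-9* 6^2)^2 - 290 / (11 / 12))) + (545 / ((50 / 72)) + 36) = 138918168 / 935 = 148575.58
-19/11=-1.73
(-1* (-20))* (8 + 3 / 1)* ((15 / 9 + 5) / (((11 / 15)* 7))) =2000 / 7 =285.71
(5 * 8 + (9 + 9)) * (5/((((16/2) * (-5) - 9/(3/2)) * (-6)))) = 145/138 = 1.05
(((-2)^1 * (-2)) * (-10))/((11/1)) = -40/11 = -3.64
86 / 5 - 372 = -354.80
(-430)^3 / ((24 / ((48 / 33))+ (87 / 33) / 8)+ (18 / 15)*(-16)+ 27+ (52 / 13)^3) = -34983080000 / 38997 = -897071.06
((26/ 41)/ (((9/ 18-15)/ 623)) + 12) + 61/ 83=-1432095/ 98687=-14.51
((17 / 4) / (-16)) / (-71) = 17 / 4544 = 0.00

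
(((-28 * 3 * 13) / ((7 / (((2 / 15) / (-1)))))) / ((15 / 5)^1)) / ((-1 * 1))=-104 / 15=-6.93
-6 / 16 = -3 / 8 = -0.38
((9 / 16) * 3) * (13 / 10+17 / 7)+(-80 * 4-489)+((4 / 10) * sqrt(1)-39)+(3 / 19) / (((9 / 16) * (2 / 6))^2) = -10684477 / 12768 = -836.82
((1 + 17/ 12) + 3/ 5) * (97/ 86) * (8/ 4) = 17557/ 2580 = 6.81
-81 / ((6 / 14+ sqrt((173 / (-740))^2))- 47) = 419580 / 240029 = 1.75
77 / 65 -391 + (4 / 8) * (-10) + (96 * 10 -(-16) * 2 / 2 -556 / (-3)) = 149471 / 195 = 766.52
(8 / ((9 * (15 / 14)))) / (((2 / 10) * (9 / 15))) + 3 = 803 / 81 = 9.91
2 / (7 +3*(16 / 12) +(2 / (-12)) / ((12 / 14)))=72 / 389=0.19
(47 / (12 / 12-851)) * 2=-47 / 425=-0.11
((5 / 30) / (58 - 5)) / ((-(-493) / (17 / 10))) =0.00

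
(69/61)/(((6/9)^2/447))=277587/244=1137.65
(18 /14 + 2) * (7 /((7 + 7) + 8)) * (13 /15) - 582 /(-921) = 155813 /101310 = 1.54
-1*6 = -6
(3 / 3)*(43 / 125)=43 / 125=0.34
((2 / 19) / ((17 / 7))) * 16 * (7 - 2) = 1120 / 323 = 3.47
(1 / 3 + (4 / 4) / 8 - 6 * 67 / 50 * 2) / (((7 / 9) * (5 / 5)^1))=-4017 / 200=-20.08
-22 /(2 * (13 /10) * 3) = -110 /39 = -2.82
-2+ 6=4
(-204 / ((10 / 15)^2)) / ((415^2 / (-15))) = 1377 / 34445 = 0.04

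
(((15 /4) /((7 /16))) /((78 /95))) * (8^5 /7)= 31129600 /637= 48869.07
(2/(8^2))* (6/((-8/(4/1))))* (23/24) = -23/256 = -0.09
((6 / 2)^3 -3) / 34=12 / 17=0.71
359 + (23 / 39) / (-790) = 359.00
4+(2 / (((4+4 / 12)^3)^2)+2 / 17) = 337901416 / 82055753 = 4.12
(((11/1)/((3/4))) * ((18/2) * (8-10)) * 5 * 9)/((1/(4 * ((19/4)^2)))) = -1072170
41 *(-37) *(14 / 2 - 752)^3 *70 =43908888038750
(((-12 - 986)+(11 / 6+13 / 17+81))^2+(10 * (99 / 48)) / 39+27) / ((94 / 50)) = 5654605301225 / 12713688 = 444765.15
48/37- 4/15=572/555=1.03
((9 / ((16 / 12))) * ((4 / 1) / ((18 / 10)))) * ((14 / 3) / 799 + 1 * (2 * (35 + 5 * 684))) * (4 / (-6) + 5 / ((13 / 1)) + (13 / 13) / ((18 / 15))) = 1780553030 / 31161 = 57140.43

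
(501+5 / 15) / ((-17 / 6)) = -3008 / 17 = -176.94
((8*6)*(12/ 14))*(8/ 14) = 1152/ 49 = 23.51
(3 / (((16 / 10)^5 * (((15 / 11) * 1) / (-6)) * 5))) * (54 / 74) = -111375 / 606208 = -0.18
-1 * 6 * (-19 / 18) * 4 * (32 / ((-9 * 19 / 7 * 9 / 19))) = -17024 / 243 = -70.06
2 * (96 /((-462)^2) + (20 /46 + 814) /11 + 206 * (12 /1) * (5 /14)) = 782935136 /409101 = 1913.79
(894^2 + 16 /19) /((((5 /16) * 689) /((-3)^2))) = 33407.87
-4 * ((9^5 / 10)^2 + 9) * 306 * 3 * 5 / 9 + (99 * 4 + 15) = -355652098647 / 5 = -71130419729.40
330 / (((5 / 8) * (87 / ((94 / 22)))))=752 / 29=25.93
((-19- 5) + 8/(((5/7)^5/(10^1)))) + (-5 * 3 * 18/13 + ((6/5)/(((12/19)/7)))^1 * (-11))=3886837/16250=239.19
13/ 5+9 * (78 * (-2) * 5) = -35087/ 5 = -7017.40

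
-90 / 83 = -1.08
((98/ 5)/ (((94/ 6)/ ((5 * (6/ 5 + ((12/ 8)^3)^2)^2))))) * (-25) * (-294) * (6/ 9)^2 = 38975051241/ 12032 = 3239282.85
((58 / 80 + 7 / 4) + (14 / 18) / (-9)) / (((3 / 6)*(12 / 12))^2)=7739 / 810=9.55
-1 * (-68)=68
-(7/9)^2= -49/81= -0.60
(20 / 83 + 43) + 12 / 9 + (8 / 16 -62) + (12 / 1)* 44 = 254515 / 498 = 511.07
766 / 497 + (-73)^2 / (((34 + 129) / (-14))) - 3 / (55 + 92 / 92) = -42238473 / 92584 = -456.22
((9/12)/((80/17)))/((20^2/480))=153/800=0.19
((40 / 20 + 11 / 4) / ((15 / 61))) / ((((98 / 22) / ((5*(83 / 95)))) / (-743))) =-41379899 / 2940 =-14074.80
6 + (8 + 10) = 24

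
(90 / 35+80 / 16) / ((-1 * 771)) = -53 / 5397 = -0.01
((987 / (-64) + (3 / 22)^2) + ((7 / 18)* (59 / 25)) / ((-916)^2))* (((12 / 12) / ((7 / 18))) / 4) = -1407446855729 / 142136086400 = -9.90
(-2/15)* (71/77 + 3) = -0.52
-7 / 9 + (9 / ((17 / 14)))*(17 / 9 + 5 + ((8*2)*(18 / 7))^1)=3197 / 9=355.22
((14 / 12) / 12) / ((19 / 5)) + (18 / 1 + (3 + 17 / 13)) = 397175 / 17784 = 22.33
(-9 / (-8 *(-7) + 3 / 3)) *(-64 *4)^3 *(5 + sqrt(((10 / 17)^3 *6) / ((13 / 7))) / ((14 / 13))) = 503316480 *sqrt(23205) / 38437 + 251658240 / 19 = 15239892.87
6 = 6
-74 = -74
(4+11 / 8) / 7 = 43 / 56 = 0.77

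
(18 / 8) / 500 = 0.00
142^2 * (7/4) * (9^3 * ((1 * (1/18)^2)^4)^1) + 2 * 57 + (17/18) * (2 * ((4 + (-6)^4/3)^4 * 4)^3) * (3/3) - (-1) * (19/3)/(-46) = 1983373953841075543215039544300887729562577/347680512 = 5704587646951795627863777000000000.00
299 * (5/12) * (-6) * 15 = -22425/2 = -11212.50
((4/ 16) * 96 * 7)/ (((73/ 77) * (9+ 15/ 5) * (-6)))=-539/ 219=-2.46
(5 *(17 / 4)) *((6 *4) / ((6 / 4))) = 340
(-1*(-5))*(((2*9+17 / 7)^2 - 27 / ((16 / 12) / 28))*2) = -73340 / 49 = -1496.73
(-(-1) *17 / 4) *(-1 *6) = -51 / 2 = -25.50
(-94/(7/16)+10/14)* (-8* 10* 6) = 719520/7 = 102788.57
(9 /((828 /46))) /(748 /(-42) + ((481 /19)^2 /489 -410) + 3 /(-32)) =-19771248 /16868538629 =-0.00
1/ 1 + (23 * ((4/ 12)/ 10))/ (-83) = 2467/ 2490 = 0.99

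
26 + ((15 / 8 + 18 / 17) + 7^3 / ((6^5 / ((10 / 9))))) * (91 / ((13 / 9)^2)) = 14902939 / 95472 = 156.10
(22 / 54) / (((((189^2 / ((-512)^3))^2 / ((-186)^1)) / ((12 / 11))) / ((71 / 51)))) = -317197528954958774272 / 195226445673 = -1624767217.69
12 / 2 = 6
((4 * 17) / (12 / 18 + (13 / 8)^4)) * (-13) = -10862592 / 93875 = -115.71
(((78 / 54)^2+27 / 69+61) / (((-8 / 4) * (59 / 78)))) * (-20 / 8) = 7686835 / 73278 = 104.90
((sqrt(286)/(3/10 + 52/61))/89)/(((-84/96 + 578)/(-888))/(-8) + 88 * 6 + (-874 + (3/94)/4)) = -14679040 * sqrt(286)/520807523681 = -0.00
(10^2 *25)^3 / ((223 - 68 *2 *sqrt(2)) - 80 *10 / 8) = -225361515.80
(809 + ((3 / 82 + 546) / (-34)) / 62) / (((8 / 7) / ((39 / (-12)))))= -12721411339 / 5531392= -2299.86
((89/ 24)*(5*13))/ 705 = 1157/ 3384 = 0.34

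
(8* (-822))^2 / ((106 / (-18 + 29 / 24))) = -363067536 / 53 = -6850330.87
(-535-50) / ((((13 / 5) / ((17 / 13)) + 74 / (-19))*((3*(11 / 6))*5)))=377910 / 33869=11.16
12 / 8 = 3 / 2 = 1.50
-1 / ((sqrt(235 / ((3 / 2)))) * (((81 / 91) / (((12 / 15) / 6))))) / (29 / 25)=-91 * sqrt(1410) / 331209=-0.01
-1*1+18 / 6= 2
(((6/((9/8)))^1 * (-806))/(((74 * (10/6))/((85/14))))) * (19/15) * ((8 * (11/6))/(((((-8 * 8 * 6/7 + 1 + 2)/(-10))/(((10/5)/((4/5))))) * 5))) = -4165408/10989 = -379.05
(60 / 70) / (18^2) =1 / 378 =0.00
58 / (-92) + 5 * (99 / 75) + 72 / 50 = 8521 / 1150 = 7.41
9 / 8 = 1.12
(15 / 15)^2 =1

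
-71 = -71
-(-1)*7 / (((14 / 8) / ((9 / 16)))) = 9 / 4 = 2.25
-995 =-995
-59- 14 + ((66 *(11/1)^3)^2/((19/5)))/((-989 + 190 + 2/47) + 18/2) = -151127302483/58786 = -2570804.32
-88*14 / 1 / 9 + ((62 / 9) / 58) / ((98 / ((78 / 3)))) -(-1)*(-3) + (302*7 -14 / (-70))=42083113 / 21315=1974.34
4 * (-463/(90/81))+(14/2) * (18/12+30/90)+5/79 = -3919751/2370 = -1653.90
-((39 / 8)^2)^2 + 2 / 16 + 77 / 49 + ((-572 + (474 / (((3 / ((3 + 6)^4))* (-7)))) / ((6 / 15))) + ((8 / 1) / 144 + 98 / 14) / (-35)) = -479147612891 / 1290240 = -371363.17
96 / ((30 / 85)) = 272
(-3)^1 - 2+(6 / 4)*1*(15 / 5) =-0.50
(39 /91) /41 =3 /287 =0.01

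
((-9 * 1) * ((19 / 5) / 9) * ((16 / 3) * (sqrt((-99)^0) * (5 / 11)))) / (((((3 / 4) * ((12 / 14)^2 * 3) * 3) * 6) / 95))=-707560 / 24057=-29.41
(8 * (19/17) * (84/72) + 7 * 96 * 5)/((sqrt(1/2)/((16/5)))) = 2750272 * sqrt(2)/255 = 15252.83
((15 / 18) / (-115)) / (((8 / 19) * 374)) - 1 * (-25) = 10322381 / 412896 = 25.00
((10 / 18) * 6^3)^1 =120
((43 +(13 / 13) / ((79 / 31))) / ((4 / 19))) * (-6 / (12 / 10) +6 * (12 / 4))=211679 / 79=2679.48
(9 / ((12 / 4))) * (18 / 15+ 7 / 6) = 71 / 10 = 7.10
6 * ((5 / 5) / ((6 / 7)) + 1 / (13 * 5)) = 461 / 65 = 7.09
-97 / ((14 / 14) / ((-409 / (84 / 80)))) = 793460 / 21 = 37783.81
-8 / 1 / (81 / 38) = -304 / 81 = -3.75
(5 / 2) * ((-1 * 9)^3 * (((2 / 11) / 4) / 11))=-3645 / 484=-7.53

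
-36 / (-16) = 9 / 4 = 2.25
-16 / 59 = -0.27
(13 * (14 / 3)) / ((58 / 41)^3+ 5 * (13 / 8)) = 100348976 / 18122283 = 5.54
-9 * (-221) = 1989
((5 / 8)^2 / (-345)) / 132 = -0.00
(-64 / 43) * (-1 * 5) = 320 / 43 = 7.44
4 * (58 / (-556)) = -58 / 139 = -0.42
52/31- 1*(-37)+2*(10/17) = 21003/527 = 39.85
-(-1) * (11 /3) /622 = 11 /1866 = 0.01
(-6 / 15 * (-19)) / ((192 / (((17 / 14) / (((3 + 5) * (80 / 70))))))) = 323 / 61440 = 0.01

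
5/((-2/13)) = -65/2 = -32.50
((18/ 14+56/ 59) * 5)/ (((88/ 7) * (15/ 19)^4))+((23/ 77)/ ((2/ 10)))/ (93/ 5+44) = 266295171053/ 115178679000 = 2.31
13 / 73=0.18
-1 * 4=-4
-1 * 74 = -74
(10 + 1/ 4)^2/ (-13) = -1681/ 208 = -8.08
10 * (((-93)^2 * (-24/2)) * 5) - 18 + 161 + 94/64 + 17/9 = -1494505049/288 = -5189253.64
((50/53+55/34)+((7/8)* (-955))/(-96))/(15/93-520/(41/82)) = -0.01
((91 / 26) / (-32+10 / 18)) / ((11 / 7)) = -441 / 6226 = -0.07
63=63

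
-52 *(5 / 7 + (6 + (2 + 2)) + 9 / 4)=-4719 / 7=-674.14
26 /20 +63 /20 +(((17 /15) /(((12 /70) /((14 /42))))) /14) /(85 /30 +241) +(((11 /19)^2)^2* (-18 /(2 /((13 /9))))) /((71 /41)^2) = 36089965829447 /9105301511460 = 3.96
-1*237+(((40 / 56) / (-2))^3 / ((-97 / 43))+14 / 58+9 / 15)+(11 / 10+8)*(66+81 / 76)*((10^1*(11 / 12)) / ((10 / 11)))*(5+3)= 35927405584171 / 733292840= 48994.62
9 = 9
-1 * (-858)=858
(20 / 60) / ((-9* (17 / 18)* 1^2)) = -2 / 51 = -0.04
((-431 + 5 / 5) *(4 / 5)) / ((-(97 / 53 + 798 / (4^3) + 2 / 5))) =2917120 / 124647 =23.40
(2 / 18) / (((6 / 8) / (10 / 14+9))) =272 / 189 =1.44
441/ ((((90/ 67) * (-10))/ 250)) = -16415/ 2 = -8207.50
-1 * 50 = -50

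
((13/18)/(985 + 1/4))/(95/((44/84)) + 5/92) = 26312/6511931055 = 0.00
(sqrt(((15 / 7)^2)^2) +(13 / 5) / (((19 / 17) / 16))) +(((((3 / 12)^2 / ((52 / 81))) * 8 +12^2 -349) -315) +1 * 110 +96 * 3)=-38443129 / 484120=-79.41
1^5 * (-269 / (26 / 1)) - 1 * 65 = -1959 / 26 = -75.35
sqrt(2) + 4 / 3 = 2.75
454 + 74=528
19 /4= 4.75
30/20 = 1.50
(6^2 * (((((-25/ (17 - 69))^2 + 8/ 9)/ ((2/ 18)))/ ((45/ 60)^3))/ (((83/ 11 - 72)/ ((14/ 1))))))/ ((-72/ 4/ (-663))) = -570870608/ 82953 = -6881.86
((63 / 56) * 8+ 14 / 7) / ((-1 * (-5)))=11 / 5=2.20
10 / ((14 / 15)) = 75 / 7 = 10.71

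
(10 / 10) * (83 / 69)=83 / 69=1.20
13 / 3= 4.33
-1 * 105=-105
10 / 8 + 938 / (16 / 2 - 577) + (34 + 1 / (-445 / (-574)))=35338689 / 1012820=34.89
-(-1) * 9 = 9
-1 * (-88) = 88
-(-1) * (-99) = -99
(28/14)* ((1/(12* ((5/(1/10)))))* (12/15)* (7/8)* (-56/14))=-7/750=-0.01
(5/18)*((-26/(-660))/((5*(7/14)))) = 13/2970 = 0.00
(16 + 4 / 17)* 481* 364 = 48323184 / 17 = 2842540.24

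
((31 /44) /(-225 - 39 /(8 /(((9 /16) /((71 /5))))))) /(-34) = 35216 /382705785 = 0.00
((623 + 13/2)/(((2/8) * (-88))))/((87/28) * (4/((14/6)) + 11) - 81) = 61691/89463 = 0.69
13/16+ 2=45/16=2.81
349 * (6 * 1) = 2094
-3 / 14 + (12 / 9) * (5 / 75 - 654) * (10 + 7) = -9338303 / 630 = -14822.70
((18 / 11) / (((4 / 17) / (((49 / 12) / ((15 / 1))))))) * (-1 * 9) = -17.04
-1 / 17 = -0.06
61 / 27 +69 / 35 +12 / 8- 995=-1869719 / 1890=-989.27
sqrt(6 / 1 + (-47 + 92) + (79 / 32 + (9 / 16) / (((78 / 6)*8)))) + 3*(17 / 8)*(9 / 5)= sqrt(2313506) / 208 + 459 / 40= 18.79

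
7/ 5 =1.40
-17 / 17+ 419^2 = 175560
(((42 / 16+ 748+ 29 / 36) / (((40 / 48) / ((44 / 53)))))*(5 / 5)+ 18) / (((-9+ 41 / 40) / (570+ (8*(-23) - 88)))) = -1452912112 / 50721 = -28645.18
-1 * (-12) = 12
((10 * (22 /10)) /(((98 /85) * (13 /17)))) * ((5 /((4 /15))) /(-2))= -1192125 /5096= -233.93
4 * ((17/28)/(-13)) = -17/91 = -0.19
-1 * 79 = -79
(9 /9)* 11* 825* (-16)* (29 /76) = -1052700 /19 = -55405.26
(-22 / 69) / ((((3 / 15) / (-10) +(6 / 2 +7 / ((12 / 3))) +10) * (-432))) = 275 / 5488398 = 0.00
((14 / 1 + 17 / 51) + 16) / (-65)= -7 / 15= -0.47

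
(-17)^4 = 83521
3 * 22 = 66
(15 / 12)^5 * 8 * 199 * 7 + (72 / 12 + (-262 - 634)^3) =-92069007515 / 128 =-719289121.21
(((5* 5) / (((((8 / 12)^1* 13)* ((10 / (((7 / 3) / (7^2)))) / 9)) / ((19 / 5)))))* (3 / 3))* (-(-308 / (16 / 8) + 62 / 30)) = 71.38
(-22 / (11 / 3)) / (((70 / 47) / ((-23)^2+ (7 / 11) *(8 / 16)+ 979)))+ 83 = -4614893 / 770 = -5993.37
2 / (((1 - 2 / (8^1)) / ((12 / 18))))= 16 / 9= 1.78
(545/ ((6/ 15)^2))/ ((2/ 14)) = 95375/ 4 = 23843.75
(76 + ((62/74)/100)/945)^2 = 70614575231508961/12225512250000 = 5776.00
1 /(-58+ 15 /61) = -61 /3523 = -0.02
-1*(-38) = 38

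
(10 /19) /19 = 10 /361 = 0.03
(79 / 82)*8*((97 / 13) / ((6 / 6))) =30652 / 533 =57.51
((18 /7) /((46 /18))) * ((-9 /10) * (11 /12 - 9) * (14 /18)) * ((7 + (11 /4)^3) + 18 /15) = 24301701 /147200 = 165.09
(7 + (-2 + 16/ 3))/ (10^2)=31/ 300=0.10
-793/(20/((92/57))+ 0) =-64.00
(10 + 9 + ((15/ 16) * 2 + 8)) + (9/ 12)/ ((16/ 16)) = 237/ 8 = 29.62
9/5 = 1.80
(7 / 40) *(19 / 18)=133 / 720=0.18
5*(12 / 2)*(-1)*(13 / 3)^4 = -285610 / 27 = -10578.15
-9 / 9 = -1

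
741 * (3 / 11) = 2223 / 11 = 202.09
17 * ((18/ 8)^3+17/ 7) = 234.93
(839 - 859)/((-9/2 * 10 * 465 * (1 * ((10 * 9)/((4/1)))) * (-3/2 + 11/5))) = 0.00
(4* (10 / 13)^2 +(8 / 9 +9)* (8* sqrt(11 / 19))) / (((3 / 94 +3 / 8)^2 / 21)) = 395852800 / 1318707 +704617984* sqrt(209) / 1334313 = 7934.48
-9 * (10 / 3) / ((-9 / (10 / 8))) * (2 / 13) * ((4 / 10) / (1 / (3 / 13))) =10 / 169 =0.06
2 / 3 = 0.67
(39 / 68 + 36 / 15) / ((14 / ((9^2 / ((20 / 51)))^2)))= 1014875163 / 112000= 9061.39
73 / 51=1.43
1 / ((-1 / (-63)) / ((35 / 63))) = 35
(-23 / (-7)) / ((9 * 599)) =23 / 37737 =0.00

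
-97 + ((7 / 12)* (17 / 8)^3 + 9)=-82.40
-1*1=-1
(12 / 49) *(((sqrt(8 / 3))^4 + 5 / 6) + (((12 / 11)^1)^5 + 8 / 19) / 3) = 947345726 / 449815443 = 2.11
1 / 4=0.25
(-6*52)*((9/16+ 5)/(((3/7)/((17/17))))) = -8099/2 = -4049.50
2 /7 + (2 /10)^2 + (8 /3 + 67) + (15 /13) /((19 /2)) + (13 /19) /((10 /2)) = 9109757 /129675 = 70.25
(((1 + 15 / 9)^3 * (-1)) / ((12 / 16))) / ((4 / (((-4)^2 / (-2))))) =4096 / 81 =50.57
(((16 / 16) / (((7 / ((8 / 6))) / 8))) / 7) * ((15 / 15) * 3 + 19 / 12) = 440 / 441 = 1.00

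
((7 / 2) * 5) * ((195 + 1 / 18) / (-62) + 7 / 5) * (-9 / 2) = 68201 / 496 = 137.50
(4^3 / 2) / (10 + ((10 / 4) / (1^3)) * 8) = 16 / 15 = 1.07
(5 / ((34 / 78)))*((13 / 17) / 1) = 2535 / 289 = 8.77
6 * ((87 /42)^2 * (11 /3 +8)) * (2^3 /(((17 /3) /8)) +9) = 1450725 /238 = 6095.48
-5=-5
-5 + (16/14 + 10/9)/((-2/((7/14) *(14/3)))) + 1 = -179/27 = -6.63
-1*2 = -2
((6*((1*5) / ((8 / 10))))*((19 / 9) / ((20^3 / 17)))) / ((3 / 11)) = 3553 / 5760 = 0.62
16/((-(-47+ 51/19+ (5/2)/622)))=378176/1047353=0.36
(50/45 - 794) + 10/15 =-7130/9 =-792.22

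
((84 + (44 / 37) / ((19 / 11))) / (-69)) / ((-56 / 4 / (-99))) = -982344 / 113183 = -8.68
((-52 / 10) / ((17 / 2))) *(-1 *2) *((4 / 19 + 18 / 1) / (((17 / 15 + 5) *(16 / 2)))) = 6747 / 14858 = 0.45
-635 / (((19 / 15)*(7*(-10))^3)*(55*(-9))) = -127 / 43012200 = -0.00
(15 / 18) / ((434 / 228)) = 95 / 217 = 0.44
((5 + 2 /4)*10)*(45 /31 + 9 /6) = 10065 /62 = 162.34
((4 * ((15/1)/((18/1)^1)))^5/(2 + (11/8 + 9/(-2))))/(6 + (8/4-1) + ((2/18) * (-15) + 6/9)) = -400000/6561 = -60.97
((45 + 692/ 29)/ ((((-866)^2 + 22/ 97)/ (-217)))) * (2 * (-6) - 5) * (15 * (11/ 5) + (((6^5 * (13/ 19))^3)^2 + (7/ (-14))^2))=7682964499472274045316.28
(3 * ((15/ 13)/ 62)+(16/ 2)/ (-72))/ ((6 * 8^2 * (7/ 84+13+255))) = -401/ 746755776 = -0.00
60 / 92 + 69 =69.65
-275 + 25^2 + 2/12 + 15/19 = 40009/114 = 350.96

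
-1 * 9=-9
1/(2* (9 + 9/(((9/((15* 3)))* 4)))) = 2/81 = 0.02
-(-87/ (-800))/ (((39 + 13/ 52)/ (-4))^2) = -696/ 616225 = -0.00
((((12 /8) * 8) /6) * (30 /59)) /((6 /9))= 90 /59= 1.53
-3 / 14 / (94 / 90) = -135 / 658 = -0.21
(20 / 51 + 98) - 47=2621 / 51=51.39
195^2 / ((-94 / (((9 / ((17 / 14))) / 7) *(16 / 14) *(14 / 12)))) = -456300 / 799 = -571.09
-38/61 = -0.62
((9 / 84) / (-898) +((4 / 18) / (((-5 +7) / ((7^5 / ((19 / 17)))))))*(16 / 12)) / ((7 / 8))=28736472605 / 11286513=2546.09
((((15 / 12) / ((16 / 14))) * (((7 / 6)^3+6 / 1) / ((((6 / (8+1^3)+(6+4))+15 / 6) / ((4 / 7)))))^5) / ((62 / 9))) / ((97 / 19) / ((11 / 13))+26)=2471957808747809591 / 128771542838227388508864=0.00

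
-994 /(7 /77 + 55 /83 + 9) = -907522 /8905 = -101.91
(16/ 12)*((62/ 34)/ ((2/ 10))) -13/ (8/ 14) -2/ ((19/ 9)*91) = -3740041/ 352716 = -10.60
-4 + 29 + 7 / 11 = 282 / 11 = 25.64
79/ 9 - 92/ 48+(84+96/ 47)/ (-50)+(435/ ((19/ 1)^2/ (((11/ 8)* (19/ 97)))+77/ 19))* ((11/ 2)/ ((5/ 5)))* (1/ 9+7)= 17.80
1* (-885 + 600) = -285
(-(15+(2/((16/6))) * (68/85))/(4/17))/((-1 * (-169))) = -51/130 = -0.39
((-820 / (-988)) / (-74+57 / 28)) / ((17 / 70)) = -80360 / 1692197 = -0.05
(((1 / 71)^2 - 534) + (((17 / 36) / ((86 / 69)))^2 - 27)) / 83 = -3011117198879 / 445609236672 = -6.76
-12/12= -1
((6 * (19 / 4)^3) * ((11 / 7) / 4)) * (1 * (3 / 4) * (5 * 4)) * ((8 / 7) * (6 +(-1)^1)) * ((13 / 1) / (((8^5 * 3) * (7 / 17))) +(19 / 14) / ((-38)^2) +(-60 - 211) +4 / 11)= -1053824053292025 / 179830784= -5860087.08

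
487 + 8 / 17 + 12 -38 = 7845 / 17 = 461.47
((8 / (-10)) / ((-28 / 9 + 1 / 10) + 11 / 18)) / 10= 1 / 30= 0.03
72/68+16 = 290/17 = 17.06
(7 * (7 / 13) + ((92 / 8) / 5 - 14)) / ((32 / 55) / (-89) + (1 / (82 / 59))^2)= -3393431338 / 218716251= -15.52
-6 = -6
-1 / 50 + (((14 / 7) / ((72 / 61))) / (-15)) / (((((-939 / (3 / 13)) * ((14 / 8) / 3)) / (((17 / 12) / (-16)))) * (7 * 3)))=-516800737 / 25839777600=-0.02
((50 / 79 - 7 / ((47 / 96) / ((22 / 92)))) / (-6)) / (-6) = -118967 / 1537182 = -0.08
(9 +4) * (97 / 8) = 1261 / 8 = 157.62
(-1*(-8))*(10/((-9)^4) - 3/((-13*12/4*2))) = 27284/85293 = 0.32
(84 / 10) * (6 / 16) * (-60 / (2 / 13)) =-2457 / 2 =-1228.50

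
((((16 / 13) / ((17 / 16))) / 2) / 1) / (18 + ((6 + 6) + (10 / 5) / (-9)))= 288 / 14807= 0.02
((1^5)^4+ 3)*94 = 376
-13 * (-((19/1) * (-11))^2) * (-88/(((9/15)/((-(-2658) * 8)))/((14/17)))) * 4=-99174572456960/17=-5833798379821.18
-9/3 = -3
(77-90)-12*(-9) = 95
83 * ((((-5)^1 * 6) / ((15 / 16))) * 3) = -7968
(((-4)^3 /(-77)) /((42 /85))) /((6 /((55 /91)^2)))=374000 /3651921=0.10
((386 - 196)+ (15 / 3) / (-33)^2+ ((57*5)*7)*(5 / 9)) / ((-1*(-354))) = 706945 / 192753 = 3.67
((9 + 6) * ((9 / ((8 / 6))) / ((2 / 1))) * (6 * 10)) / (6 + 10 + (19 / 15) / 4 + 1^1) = 175.41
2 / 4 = 1 / 2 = 0.50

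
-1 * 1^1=-1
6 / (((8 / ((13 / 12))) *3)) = 13 / 48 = 0.27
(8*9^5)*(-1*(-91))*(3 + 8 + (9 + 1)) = 902741112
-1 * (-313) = 313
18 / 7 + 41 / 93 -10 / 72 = 22447 / 7812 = 2.87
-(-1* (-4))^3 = -64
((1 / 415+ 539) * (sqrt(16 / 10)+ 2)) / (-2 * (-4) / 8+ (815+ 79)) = 447372 * sqrt(10) / 1857125+ 447372 / 371425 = 1.97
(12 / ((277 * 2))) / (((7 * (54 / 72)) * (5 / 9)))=72 / 9695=0.01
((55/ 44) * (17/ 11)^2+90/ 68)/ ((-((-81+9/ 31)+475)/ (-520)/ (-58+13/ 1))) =-6429764250/ 25142711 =-255.73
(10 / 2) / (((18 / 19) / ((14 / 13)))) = 5.68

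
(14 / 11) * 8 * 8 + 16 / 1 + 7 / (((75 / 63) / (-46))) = -47582 / 275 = -173.03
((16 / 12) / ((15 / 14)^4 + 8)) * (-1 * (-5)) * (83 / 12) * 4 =63770560 / 3221577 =19.79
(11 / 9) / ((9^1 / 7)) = 77 / 81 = 0.95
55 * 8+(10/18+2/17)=67423/153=440.67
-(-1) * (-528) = -528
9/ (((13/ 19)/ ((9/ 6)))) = 513/ 26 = 19.73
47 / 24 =1.96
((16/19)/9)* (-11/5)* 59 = -10384/855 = -12.15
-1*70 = -70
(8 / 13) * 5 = 40 / 13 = 3.08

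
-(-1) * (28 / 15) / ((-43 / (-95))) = 532 / 129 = 4.12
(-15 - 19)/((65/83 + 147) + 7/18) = -50796/221369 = -0.23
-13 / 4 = -3.25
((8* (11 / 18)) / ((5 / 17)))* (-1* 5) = -748 / 9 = -83.11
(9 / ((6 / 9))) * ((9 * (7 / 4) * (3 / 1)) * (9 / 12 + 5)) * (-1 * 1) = -117369 / 32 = -3667.78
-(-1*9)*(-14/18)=-7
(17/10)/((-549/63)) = -119/610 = -0.20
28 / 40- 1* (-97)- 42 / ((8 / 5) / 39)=-926.05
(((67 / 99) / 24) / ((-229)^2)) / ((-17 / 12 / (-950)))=31825 / 88258203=0.00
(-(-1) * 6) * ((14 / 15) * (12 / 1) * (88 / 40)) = 3696 / 25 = 147.84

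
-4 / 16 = -1 / 4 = -0.25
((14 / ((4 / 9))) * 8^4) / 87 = 43008 / 29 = 1483.03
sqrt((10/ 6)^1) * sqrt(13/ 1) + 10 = sqrt(195)/ 3 + 10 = 14.65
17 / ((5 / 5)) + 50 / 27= 509 / 27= 18.85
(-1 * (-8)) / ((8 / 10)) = 10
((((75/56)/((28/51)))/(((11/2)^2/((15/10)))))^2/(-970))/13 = -26335125/22695928166912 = -0.00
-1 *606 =-606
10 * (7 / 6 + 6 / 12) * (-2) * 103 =-10300 / 3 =-3433.33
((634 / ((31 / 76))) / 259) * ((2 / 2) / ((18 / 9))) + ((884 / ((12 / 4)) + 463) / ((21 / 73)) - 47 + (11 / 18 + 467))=147287447 / 48174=3057.41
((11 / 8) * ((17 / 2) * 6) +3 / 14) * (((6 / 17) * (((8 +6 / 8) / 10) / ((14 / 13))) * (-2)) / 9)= -4.48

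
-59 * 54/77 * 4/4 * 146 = -465156/77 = -6040.99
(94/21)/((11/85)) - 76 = -41.41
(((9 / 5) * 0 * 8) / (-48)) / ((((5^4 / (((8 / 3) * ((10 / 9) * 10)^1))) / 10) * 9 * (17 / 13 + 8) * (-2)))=0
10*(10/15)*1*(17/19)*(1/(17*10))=2/57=0.04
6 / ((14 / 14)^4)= 6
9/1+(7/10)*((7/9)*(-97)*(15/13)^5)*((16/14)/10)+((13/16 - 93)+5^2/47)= -26525063001/279212336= -95.00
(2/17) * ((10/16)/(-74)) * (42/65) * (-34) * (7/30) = 49/9620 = 0.01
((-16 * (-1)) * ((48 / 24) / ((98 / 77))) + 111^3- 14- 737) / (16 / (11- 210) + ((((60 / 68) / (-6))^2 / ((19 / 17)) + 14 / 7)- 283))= -2460095732288 / 505841315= -4863.37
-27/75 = -9/25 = -0.36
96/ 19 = 5.05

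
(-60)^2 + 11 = 3611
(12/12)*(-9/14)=-0.64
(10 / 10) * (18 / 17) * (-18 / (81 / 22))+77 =1221 / 17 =71.82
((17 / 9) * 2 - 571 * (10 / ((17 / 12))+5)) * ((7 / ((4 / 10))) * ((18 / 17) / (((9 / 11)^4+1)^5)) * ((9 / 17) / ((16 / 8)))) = -223130220520537980470485134855 / 42097946384655397580410432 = -5300.26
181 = 181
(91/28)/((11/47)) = 611/44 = 13.89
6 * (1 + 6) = 42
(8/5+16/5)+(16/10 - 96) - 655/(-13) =-2549/65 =-39.22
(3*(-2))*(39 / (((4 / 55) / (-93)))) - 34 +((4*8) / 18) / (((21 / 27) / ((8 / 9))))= 37698637 / 126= 299195.53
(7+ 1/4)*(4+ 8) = 87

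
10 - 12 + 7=5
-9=-9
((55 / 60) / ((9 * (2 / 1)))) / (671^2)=0.00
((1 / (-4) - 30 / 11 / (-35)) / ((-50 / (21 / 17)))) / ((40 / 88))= 159 / 17000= 0.01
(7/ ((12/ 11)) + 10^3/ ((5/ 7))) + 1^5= 16889/ 12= 1407.42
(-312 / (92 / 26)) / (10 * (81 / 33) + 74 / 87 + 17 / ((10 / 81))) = -19407960 / 35899067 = -0.54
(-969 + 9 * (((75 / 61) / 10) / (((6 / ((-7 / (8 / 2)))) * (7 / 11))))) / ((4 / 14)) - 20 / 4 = -6633433 / 1952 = -3398.28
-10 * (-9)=90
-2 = -2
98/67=1.46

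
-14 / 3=-4.67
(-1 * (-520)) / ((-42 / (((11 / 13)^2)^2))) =-292820 / 46137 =-6.35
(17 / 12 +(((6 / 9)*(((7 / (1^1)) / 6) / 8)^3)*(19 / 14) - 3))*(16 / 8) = -524381 / 165888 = -3.16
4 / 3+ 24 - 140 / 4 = -29 / 3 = -9.67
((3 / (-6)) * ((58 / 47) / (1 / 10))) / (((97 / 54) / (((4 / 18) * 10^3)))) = -3480000 / 4559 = -763.33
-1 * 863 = -863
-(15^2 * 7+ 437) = -2012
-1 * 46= -46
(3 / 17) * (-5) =-15 / 17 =-0.88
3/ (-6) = -1/ 2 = -0.50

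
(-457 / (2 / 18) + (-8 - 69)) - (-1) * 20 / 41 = -171770 / 41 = -4189.51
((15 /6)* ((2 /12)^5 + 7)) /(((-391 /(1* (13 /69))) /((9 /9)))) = -3538145 /419577408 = -0.01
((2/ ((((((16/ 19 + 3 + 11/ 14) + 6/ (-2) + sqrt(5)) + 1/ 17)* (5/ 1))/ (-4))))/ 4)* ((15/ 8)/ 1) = -0.19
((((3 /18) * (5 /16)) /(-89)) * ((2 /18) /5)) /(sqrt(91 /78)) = -sqrt(42) /538272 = -0.00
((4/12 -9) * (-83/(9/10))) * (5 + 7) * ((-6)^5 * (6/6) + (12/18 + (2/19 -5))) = -38280589360/513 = -74621031.89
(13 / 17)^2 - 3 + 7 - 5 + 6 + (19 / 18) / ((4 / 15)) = 9.54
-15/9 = -5/3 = -1.67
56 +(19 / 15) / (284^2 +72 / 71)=4810385669 / 85899720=56.00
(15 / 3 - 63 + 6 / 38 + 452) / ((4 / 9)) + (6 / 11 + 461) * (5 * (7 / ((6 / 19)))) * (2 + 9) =128497993 / 228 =563587.69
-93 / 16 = -5.81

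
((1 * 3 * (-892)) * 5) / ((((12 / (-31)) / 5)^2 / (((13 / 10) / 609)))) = -69648475 / 14616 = -4765.22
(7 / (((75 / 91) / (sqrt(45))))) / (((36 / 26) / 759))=2095093 * sqrt(5) / 150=31231.80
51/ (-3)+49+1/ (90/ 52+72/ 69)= 53686/ 1659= 32.36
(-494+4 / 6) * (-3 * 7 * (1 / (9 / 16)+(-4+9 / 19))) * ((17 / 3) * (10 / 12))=-131649700 / 1539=-85542.37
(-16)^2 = 256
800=800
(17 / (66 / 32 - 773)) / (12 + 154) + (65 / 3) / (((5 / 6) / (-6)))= -159713716 / 1023805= -156.00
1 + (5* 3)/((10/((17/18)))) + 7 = 113/12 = 9.42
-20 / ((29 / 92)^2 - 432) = 169280 / 3655607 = 0.05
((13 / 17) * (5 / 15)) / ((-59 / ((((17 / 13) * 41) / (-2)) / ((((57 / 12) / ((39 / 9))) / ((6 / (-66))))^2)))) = 55432 / 69583833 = 0.00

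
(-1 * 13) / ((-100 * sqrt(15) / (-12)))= -13 * sqrt(15) / 125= -0.40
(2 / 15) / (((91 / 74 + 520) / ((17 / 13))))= 2516 / 7521345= 0.00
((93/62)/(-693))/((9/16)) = -8/2079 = -0.00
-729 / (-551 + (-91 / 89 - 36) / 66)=4282146 / 3239869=1.32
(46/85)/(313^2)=0.00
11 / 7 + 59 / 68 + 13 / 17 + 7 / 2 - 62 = -26321 / 476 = -55.30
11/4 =2.75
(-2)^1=-2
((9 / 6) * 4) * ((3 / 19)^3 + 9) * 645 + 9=239065191 / 6859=34854.23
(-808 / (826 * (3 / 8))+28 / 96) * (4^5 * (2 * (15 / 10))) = -2939520 / 413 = -7117.48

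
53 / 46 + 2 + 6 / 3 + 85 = 4147 / 46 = 90.15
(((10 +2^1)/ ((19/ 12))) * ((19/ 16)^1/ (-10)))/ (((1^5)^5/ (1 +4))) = -9/ 2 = -4.50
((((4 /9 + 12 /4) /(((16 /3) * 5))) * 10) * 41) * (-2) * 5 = -6355 /12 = -529.58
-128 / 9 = -14.22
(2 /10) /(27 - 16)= 1 /55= 0.02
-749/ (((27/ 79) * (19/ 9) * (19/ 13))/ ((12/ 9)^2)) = -12307568/ 9747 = -1262.70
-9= -9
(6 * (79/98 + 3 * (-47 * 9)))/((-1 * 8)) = 372849/392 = 951.15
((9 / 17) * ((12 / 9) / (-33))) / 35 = -0.00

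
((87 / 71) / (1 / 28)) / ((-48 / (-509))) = 363.83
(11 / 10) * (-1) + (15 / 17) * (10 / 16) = -373 / 680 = -0.55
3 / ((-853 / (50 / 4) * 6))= -25 / 3412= -0.01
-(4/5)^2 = -0.64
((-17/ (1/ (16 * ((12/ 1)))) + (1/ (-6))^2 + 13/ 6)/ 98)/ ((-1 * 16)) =16775/ 8064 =2.08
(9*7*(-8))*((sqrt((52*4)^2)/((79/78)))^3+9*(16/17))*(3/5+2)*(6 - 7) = 11350025786.73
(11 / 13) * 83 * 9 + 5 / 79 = 649208 / 1027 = 632.14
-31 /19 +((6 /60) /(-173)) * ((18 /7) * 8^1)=-189073 /115045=-1.64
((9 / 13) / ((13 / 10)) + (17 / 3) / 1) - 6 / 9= 935 / 169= 5.53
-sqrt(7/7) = -1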